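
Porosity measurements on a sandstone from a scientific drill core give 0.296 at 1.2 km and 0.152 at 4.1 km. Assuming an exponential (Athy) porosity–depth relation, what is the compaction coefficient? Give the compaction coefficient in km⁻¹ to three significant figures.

Athy: n(z) = n₀ e^(−βz) ⇒ n₁/n₂ = e^{β(z₂−z₁)} ⇒ β = ln(n₁/n₂)/(z₂−z₁)
β = ln(0.296/0.152) / (4.1 − 1.2) = ln(1.947) / 2.9 = 0.6665 / 2.9 = 0.2298 km⁻¹

0.230 km⁻¹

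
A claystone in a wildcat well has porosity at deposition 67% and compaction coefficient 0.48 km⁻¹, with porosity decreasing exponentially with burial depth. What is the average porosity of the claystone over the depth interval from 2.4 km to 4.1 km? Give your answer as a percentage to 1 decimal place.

⟨φ⟩ = (1/(d₂−d₁)) ∫ φ₀ e^(−cd) dd = φ₀·(e^(−c·d₁) − e^(−c·d₂)) / (c·(d₂−d₁))
e^(−0.48×2.4) = 0.3160; e^(−0.48×4.1) = 0.1397
⟨φ⟩ = 0.67 × (0.3160 − 0.1397) / (0.48 × 1.7) = 0.67 × 0.2160 = 0.1447

14.5%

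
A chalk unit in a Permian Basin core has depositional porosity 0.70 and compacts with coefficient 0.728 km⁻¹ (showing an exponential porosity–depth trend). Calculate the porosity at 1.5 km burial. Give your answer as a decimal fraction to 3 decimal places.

φ = φ₀·exp(−c·Z) = 0.7 × exp(−0.728 × 1.5) = 0.7 × exp(−1.092)
  = 0.7 × 0.3355 = 0.2349

0.235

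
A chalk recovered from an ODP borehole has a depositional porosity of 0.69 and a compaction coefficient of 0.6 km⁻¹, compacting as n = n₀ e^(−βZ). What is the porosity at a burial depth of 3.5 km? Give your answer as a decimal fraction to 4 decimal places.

0.0845

n = n₀·exp(−β·Z) = 0.69 × exp(−0.6 × 3.5) = 0.69 × exp(−2.1)
  = 0.69 × 0.1225 = 0.0845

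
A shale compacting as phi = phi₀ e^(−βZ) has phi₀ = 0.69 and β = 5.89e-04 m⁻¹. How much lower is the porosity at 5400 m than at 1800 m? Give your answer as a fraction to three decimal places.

Working in km (1 km = 1000 m; β in km⁻¹ = β in m⁻¹ × 1000):
phi(1.8) = 0.69·e^(−0.589×1.8) = 0.2390
phi(5.4) = 0.69·e^(−0.589×5.4) = 0.0287
Δphi = 0.2390 − 0.0287 = 0.2103

0.210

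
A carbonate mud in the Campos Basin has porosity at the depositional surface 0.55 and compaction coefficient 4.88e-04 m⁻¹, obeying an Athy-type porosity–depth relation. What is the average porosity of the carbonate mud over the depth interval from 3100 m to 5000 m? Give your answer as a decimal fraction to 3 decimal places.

Working in km (1 km = 1000 m; β in km⁻¹ = β in m⁻¹ × 1000):
⟨phi⟩ = (1/(Z₂−Z₁)) ∫ phi₀ e^(−βZ) dZ = phi₀·(e^(−β·Z₁) − e^(−β·Z₂)) / (β·(Z₂−Z₁))
e^(−0.488×3.1) = 0.2203; e^(−0.488×5) = 0.0872
⟨phi⟩ = 0.55 × (0.2203 − 0.0872) / (0.488 × 1.9) = 0.55 × 0.1436 = 0.0790

0.079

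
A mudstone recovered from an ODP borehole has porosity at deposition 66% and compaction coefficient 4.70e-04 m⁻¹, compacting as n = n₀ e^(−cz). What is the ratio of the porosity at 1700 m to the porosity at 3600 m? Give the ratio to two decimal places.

2.44

Working in km (1 km = 1000 m; c in km⁻¹ = c in m⁻¹ × 1000):
n(z₁)/n(z₂) = e^(−c·z₁)/e^(−c·z₂) = e^{c(z₂−z₁)}
= exp(0.47 × 1.9) = exp(0.893) = 2.4424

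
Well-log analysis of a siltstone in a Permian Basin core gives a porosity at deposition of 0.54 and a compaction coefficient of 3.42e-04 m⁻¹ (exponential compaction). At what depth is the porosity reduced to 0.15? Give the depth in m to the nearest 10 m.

Working in km (1 km = 1000 m; β in km⁻¹ = β in m⁻¹ × 1000):
Invert Athy's law: Z = ln(φ₀/φ) / β
Z = ln(0.54/0.15) / 0.342 = ln(3.6) / 0.342 = 1.2809 / 0.342 = 3.745 km

3750 m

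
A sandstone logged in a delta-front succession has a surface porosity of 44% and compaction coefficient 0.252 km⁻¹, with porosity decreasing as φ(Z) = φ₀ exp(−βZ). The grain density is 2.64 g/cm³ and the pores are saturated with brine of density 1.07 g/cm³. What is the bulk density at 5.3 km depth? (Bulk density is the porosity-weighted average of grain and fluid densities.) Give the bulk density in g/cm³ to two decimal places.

Porosity at depth: φ = 0.44·exp(−0.252×5.3) = 0.44×0.2630 = 0.1157
Bulk density: ρ_b = (1−φ)ρ_g + φ·ρ_f = 0.8843×2.64 + 0.1157×1.07
       = 2.334 + 0.124 = 2.458 g/cm³

2.46 g/cm³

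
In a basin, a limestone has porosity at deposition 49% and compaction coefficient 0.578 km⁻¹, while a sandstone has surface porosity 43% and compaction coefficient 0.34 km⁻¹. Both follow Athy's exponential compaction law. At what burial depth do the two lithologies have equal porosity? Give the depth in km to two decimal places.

Set φ₀ₐ e^(−cₐd) = φ₀ᵦ e^(−cᵦd) ⇒ ln(φ₀ₐ/φ₀ᵦ) = (cₐ − cᵦ)·d
d = ln(0.49/0.43) / (0.578 − 0.34) = 0.1306 / 0.238 = 0.549 km

0.55 km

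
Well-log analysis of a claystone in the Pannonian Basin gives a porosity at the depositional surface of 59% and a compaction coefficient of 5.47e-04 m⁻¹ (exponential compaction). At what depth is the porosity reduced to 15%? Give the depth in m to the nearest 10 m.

2500 m

Working in km (1 km = 1000 m; c in km⁻¹ = c in m⁻¹ × 1000):
Invert Athy's law: z = ln(n₀/n) / c
z = ln(0.59/0.15) / 0.547 = ln(3.933) / 0.547 = 1.3695 / 0.547 = 2.504 km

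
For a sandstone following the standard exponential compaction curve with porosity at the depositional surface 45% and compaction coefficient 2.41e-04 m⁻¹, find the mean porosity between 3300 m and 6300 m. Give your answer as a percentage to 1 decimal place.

14.5%

Working in km (1 km = 1000 m; β in km⁻¹ = β in m⁻¹ × 1000):
⟨n⟩ = (1/(z₂−z₁)) ∫ n₀ e^(−βz) dz = n₀·(e^(−β·z₁) − e^(−β·z₂)) / (β·(z₂−z₁))
e^(−0.241×3.3) = 0.4514; e^(−0.241×6.3) = 0.2191
⟨n⟩ = 0.45 × (0.4514 − 0.2191) / (0.241 × 3) = 0.45 × 0.3214 = 0.1446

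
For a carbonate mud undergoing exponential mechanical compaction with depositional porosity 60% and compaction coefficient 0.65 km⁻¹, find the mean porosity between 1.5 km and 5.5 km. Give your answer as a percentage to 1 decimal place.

⟨phi⟩ = (1/(d₂−d₁)) ∫ phi₀ e^(−cd) dd = phi₀·(e^(−c·d₁) − e^(−c·d₂)) / (c·(d₂−d₁))
e^(−0.65×1.5) = 0.3772; e^(−0.65×5.5) = 0.0280
⟨phi⟩ = 0.6 × (0.3772 − 0.0280) / (0.65 × 4) = 0.6 × 0.1343 = 0.0806

8.1%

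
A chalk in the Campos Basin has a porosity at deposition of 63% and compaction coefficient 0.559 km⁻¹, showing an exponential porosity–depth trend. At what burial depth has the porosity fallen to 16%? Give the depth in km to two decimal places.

Invert Athy's law: z = ln(phi₀/phi) / β
z = ln(0.63/0.16) / 0.559 = ln(3.938) / 0.559 = 1.3705 / 0.559 = 2.452 km

2.45 km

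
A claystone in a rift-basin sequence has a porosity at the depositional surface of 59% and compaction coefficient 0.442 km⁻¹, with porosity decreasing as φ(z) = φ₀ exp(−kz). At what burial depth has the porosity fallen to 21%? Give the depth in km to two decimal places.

Invert Athy's law: z = ln(φ₀/φ) / k
z = ln(0.59/0.21) / 0.442 = ln(2.81) / 0.442 = 1.0330 / 0.442 = 2.337 km

2.34 km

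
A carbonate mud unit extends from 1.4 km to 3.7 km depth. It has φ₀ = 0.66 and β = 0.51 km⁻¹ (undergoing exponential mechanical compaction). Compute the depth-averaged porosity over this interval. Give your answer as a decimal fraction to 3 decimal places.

⟨φ⟩ = (1/(Z₂−Z₁)) ∫ φ₀ e^(−βZ) dZ = φ₀·(e^(−β·Z₁) − e^(−β·Z₂)) / (β·(Z₂−Z₁))
e^(−0.51×1.4) = 0.4897; e^(−0.51×3.7) = 0.1515
⟨φ⟩ = 0.66 × (0.4897 − 0.1515) / (0.51 × 2.3) = 0.66 × 0.2883 = 0.1903

0.190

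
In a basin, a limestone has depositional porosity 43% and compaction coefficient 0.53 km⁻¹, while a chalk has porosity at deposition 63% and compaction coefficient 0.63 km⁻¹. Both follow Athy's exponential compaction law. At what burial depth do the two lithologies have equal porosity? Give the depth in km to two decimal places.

3.82 km

Set n₀ₐ e^(−kₐz) = n₀ᵦ e^(−kᵦz) ⇒ ln(n₀ₐ/n₀ᵦ) = (kₐ − kᵦ)·z
z = ln(0.43/0.63) / (0.53 − 0.63) = -0.3819 / -0.1 = 3.819 km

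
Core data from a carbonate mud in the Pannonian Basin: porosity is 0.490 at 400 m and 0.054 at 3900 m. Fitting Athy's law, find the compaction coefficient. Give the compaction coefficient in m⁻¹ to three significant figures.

Working in km (1 km = 1000 m; c in km⁻¹ = c in m⁻¹ × 1000):
Athy: phi(d) = phi₀ e^(−cd) ⇒ phi₁/phi₂ = e^{c(d₂−d₁)} ⇒ c = ln(phi₁/phi₂)/(d₂−d₁)
c = ln(0.49/0.054) / (3.9 − 0.4) = ln(9.074) / 3.5 = 2.2054 / 3.5 = 0.6301 km⁻¹

0.000630 m⁻¹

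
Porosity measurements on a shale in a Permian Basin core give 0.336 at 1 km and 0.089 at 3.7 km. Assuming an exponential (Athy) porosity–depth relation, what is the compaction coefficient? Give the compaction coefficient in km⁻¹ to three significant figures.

Athy: φ(z) = φ₀ e^(−βz) ⇒ φ₁/φ₂ = e^{β(z₂−z₁)} ⇒ β = ln(φ₁/φ₂)/(z₂−z₁)
β = ln(0.336/0.089) / (3.7 − 1) = ln(3.775) / 2.7 = 1.3285 / 2.7 = 0.492 km⁻¹

0.492 km⁻¹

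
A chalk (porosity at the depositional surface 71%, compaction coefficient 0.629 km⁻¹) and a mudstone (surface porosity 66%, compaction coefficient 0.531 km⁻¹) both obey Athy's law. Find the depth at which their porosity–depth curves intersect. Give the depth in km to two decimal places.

Set n₀ₐ e^(−βₐZ) = n₀ᵦ e^(−βᵦZ) ⇒ ln(n₀ₐ/n₀ᵦ) = (βₐ − βᵦ)·Z
Z = ln(0.71/0.66) / (0.629 − 0.531) = 0.0730 / 0.098 = 0.745 km

0.75 km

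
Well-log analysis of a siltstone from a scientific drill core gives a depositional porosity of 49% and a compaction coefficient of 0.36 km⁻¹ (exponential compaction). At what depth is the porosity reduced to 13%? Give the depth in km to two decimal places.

3.69 km

Invert Athy's law: z = ln(φ₀/φ) / β
z = ln(0.49/0.13) / 0.36 = ln(3.769) / 0.36 = 1.3269 / 0.36 = 3.686 km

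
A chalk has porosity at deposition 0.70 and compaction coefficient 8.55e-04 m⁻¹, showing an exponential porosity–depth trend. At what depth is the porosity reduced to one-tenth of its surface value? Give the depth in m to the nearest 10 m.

Working in km (1 km = 1000 m; β in km⁻¹ = β in m⁻¹ × 1000):
φ/φ₀ = 1/10 ⇒ exp(−β·d) = 1/10 ⇒ d = ln(10) / β
d = 2.3026 / 0.855 = 2.693 km

2690 m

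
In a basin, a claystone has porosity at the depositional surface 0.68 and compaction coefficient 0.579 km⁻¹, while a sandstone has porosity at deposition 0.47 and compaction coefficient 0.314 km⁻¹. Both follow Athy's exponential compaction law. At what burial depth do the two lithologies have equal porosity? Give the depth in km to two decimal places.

1.39 km

Set phi₀ₐ e^(−cₐd) = phi₀ᵦ e^(−cᵦd) ⇒ ln(phi₀ₐ/phi₀ᵦ) = (cₐ − cᵦ)·d
d = ln(0.68/0.47) / (0.579 − 0.314) = 0.3694 / 0.265 = 1.394 km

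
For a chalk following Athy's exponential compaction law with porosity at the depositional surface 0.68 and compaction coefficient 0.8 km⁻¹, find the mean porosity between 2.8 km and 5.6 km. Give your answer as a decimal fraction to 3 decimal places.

⟨phi⟩ = (1/(z₂−z₁)) ∫ phi₀ e^(−cz) dz = phi₀·(e^(−c·z₁) − e^(−c·z₂)) / (c·(z₂−z₁))
e^(−0.8×2.8) = 0.1065; e^(−0.8×5.6) = 0.0113
⟨phi⟩ = 0.68 × (0.1065 − 0.0113) / (0.8 × 2.8) = 0.68 × 0.0425 = 0.0289

0.029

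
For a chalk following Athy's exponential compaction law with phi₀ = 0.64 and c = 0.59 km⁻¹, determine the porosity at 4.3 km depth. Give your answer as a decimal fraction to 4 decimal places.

0.0506

phi = phi₀·exp(−c·z) = 0.64 × exp(−0.59 × 4.3) = 0.64 × exp(−2.537)
  = 0.64 × 0.0791 = 0.0506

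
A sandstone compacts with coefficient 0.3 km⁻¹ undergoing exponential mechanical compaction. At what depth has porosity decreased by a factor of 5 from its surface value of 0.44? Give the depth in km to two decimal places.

5.36 km

n/n₀ = 1/5 ⇒ exp(−β·d) = 1/5 ⇒ d = ln(5) / β
d = 1.6094 / 0.3 = 5.365 km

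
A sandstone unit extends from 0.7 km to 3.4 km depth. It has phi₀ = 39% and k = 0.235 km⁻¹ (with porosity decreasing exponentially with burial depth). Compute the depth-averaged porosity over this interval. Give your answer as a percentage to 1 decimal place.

⟨phi⟩ = (1/(Z₂−Z₁)) ∫ phi₀ e^(−kZ) dZ = phi₀·(e^(−k·Z₁) − e^(−k·Z₂)) / (k·(Z₂−Z₁))
e^(−0.235×0.7) = 0.8483; e^(−0.235×3.4) = 0.4498
⟨phi⟩ = 0.39 × (0.8483 − 0.4498) / (0.235 × 2.7) = 0.39 × 0.6281 = 0.2450

24.5%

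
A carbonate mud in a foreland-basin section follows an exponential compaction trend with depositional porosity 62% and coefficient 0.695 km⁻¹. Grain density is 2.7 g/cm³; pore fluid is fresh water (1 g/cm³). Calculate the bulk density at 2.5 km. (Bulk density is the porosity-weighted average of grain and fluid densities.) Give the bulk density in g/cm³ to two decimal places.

Porosity at depth: n = 0.62·exp(−0.695×2.5) = 0.62×0.1760 = 0.1091
Bulk density: ρ_b = (1−n)ρ_g + n·ρ_f = 0.8909×2.7 + 0.1091×1
       = 2.405 + 0.109 = 2.515 g/cm³

2.51 g/cm³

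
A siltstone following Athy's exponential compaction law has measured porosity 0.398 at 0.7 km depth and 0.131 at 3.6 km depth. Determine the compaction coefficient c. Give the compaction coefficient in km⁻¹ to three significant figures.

0.383 km⁻¹

Athy: n(Z) = n₀ e^(−cZ) ⇒ n₁/n₂ = e^{c(Z₂−Z₁)} ⇒ c = ln(n₁/n₂)/(Z₂−Z₁)
c = ln(0.398/0.131) / (3.6 − 0.7) = ln(3.038) / 2.9 = 1.1113 / 2.9 = 0.3832 km⁻¹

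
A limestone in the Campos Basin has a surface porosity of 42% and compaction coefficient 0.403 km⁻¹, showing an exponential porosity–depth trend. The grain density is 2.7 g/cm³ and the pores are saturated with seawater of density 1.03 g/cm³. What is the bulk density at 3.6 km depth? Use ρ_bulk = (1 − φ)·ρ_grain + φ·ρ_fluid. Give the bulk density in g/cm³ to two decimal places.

Porosity at depth: phi = 0.42·exp(−0.403×3.6) = 0.42×0.2344 = 0.0984
Bulk density: ρ_b = (1−phi)ρ_g + phi·ρ_f = 0.9016×2.7 + 0.0984×1.03
       = 2.434 + 0.101 = 2.536 g/cm³

2.54 g/cm³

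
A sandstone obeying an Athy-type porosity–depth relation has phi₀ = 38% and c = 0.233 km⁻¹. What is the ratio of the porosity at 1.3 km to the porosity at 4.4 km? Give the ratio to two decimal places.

2.06

phi(Z₁)/phi(Z₂) = e^(−c·Z₁)/e^(−c·Z₂) = e^{c(Z₂−Z₁)}
= exp(0.233 × 3.1) = exp(0.7223) = 2.0592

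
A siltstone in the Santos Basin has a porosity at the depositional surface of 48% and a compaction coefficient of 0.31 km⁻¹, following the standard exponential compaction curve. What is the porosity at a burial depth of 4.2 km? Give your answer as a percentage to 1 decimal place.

n = n₀·exp(−β·z) = 0.48 × exp(−0.31 × 4.2) = 0.48 × exp(−1.302)
  = 0.48 × 0.2720 = 0.1306

13.1%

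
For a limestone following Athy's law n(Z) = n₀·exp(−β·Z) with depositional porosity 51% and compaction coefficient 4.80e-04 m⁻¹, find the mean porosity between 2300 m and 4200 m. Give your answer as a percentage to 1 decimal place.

Working in km (1 km = 1000 m; β in km⁻¹ = β in m⁻¹ × 1000):
⟨n⟩ = (1/(Z₂−Z₁)) ∫ n₀ e^(−βZ) dZ = n₀·(e^(−β·Z₁) − e^(−β·Z₂)) / (β·(Z₂−Z₁))
e^(−0.48×2.3) = 0.3315; e^(−0.48×4.2) = 0.1332
⟨n⟩ = 0.51 × (0.3315 − 0.1332) / (0.48 × 1.9) = 0.51 × 0.2175 = 0.1109

11.1%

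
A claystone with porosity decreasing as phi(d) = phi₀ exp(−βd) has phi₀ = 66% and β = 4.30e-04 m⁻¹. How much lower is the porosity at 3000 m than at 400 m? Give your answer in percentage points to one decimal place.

37.4 percentage points

Working in km (1 km = 1000 m; β in km⁻¹ = β in m⁻¹ × 1000):
phi(0.4) = 0.66·e^(−0.43×0.4) = 0.5557
phi(3) = 0.66·e^(−0.43×3) = 0.1817
Δphi = 0.5557 − 0.1817 = 0.3740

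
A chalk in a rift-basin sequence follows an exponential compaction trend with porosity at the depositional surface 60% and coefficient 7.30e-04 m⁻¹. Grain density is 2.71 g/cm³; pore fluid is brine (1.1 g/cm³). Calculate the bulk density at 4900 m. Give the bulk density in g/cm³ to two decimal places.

Working in km (1 km = 1000 m; k in km⁻¹ = k in m⁻¹ × 1000):
Porosity at depth: n = 0.6·exp(−0.73×4.9) = 0.6×0.0280 = 0.0168
Bulk density: ρ_b = (1−n)ρ_g + n·ρ_f = 0.9832×2.71 + 0.0168×1.1
       = 2.665 + 0.018 = 2.683 g/cm³

2.68 g/cm³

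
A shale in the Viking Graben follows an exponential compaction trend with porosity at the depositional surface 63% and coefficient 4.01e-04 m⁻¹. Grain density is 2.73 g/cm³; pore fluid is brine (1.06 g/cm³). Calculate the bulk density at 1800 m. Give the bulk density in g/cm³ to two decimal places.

Working in km (1 km = 1000 m; c in km⁻¹ = c in m⁻¹ × 1000):
Porosity at depth: φ = 0.63·exp(−0.401×1.8) = 0.63×0.4859 = 0.3061
Bulk density: ρ_b = (1−φ)ρ_g + φ·ρ_f = 0.6939×2.73 + 0.3061×1.06
       = 1.894 + 0.324 = 2.219 g/cm³

2.22 g/cm³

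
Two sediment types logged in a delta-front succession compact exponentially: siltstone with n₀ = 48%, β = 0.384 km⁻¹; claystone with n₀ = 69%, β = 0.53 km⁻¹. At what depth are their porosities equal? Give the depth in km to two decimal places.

Set n₀ₐ e^(−βₐZ) = n₀ᵦ e^(−βᵦZ) ⇒ ln(n₀ₐ/n₀ᵦ) = (βₐ − βᵦ)·Z
Z = ln(0.48/0.69) / (0.384 − 0.53) = -0.3629 / -0.146 = 2.486 km

2.49 km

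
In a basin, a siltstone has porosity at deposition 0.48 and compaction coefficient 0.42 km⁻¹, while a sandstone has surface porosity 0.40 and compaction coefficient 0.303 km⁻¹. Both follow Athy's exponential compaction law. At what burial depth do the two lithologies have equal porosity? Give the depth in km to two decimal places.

Set n₀ₐ e^(−cₐZ) = n₀ᵦ e^(−cᵦZ) ⇒ ln(n₀ₐ/n₀ᵦ) = (cₐ − cᵦ)·Z
Z = ln(0.48/0.4) / (0.42 − 0.303) = 0.1823 / 0.117 = 1.558 km

1.56 km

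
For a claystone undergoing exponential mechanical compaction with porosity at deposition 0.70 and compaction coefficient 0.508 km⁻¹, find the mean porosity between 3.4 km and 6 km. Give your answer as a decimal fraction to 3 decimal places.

⟨phi⟩ = (1/(z₂−z₁)) ∫ phi₀ e^(−cz) dz = phi₀·(e^(−c·z₁) − e^(−c·z₂)) / (c·(z₂−z₁))
e^(−0.508×3.4) = 0.1778; e^(−0.508×6) = 0.0475
⟨phi⟩ = 0.7 × (0.1778 − 0.0475) / (0.508 × 2.6) = 0.7 × 0.0987 = 0.0691

0.069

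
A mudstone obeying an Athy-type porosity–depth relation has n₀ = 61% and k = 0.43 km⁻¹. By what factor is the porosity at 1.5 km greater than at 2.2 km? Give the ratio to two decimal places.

1.35

n(z₁)/n(z₂) = e^(−k·z₁)/e^(−k·z₂) = e^{k(z₂−z₁)}
= exp(0.43 × 0.7) = exp(0.301) = 1.3512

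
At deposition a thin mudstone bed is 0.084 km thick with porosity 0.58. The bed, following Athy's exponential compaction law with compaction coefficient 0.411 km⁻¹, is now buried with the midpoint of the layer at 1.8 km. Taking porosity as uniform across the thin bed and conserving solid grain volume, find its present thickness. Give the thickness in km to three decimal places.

Porosity at 1.8 km: φ = 0.58·exp(−0.411×1.8) = 0.2768
Solid-volume conservation: h(1−φ) = h₀(1−φ₀) ⇒ h = h₀·(1−φ₀)/(1−φ)
h = 0.084 × (1 − 0.58)/(1 − 0.2768) = 0.084 × 0.5807 = 0.0488 km

0.049 km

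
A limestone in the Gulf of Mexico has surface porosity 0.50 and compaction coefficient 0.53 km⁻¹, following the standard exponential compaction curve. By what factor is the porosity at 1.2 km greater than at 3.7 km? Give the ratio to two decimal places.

3.76

φ(d₁)/φ(d₂) = e^(−k·d₁)/e^(−k·d₂) = e^{k(d₂−d₁)}
= exp(0.53 × 2.5) = exp(1.325) = 3.7622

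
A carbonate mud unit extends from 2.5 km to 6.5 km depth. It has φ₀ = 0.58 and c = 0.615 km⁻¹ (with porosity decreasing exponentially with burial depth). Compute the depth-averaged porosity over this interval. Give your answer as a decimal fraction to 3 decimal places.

0.046

⟨φ⟩ = (1/(z₂−z₁)) ∫ φ₀ e^(−cz) dz = φ₀·(e^(−c·z₁) − e^(−c·z₂)) / (c·(z₂−z₁))
e^(−0.615×2.5) = 0.2149; e^(−0.615×6.5) = 0.0184
⟨φ⟩ = 0.58 × (0.2149 − 0.0184) / (0.615 × 4) = 0.58 × 0.0799 = 0.0463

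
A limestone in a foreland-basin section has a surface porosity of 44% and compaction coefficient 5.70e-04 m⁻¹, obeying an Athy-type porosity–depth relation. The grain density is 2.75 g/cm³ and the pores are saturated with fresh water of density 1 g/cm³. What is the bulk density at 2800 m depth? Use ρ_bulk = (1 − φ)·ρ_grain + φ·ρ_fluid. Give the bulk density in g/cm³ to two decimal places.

2.59 g/cm³

Working in km (1 km = 1000 m; k in km⁻¹ = k in m⁻¹ × 1000):
Porosity at depth: phi = 0.44·exp(−0.57×2.8) = 0.44×0.2027 = 0.0892
Bulk density: ρ_b = (1−phi)ρ_g + phi·ρ_f = 0.9108×2.75 + 0.0892×1
       = 2.505 + 0.089 = 2.594 g/cm³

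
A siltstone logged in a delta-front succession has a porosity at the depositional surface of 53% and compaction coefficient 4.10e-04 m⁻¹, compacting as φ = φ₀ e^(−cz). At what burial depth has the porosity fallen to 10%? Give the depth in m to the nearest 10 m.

4070 m

Working in km (1 km = 1000 m; c in km⁻¹ = c in m⁻¹ × 1000):
Invert Athy's law: z = ln(φ₀/φ) / c
z = ln(0.53/0.1) / 0.41 = ln(5.3) / 0.41 = 1.6677 / 0.41 = 4.068 km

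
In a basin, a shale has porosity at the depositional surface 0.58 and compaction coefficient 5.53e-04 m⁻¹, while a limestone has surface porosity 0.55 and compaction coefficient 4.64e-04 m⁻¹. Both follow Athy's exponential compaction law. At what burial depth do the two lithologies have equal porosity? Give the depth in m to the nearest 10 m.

Working in km (1 km = 1000 m; β in km⁻¹ = β in m⁻¹ × 1000):
Set n₀ₐ e^(−βₐd) = n₀ᵦ e^(−βᵦd) ⇒ ln(n₀ₐ/n₀ᵦ) = (βₐ − βᵦ)·d
d = ln(0.58/0.55) / (0.553 − 0.464) = 0.0531 / 0.089 = 0.597 km

600 m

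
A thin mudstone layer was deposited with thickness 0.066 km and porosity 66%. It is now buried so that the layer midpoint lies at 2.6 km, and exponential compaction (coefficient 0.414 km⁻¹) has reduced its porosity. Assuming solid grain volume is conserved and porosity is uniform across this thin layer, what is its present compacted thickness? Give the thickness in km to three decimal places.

0.029 km

Porosity at 2.6 km: n = 0.66·exp(−0.414×2.6) = 0.2249
Solid-volume conservation: h(1−n) = h₀(1−n₀) ⇒ h = h₀·(1−n₀)/(1−n)
h = 0.066 × (1 − 0.66)/(1 − 0.2249) = 0.066 × 0.4387 = 0.0290 km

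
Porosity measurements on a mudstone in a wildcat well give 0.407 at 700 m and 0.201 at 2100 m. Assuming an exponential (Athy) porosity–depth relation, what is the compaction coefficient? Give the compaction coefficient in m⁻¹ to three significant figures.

Working in km (1 km = 1000 m; c in km⁻¹ = c in m⁻¹ × 1000):
Athy: n(Z) = n₀ e^(−cZ) ⇒ n₁/n₂ = e^{c(Z₂−Z₁)} ⇒ c = ln(n₁/n₂)/(Z₂−Z₁)
c = ln(0.407/0.201) / (2.1 − 0.7) = ln(2.025) / 1.4 = 0.7055 / 1.4 = 0.5039 km⁻¹

0.000504 m⁻¹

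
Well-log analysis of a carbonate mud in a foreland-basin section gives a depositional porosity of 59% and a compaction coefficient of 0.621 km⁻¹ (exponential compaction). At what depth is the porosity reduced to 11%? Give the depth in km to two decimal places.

Invert Athy's law: Z = ln(phi₀/phi) / k
Z = ln(0.59/0.11) / 0.621 = ln(5.364) / 0.621 = 1.6796 / 0.621 = 2.705 km

2.70 km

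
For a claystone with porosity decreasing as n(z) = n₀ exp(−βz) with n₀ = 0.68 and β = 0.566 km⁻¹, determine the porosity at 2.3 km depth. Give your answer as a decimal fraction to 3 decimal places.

0.185

n = n₀·exp(−β·z) = 0.68 × exp(−0.566 × 2.3) = 0.68 × exp(−1.302)
  = 0.68 × 0.2720 = 0.1850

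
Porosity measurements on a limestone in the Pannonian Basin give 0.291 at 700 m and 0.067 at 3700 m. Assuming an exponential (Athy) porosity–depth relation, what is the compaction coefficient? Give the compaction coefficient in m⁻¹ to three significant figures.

Working in km (1 km = 1000 m; c in km⁻¹ = c in m⁻¹ × 1000):
Athy: n(d) = n₀ e^(−cd) ⇒ n₁/n₂ = e^{c(d₂−d₁)} ⇒ c = ln(n₁/n₂)/(d₂−d₁)
c = ln(0.291/0.067) / (3.7 − 0.7) = ln(4.343) / 3 = 1.4686 / 3 = 0.4895 km⁻¹

0.000490 m⁻¹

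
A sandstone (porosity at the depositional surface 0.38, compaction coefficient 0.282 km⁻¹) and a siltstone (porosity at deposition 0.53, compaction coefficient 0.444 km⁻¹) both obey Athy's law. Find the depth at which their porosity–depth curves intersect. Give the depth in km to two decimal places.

Set n₀ₐ e^(−βₐz) = n₀ᵦ e^(−βᵦz) ⇒ ln(n₀ₐ/n₀ᵦ) = (βₐ − βᵦ)·z
z = ln(0.38/0.53) / (0.282 − 0.444) = -0.3327 / -0.162 = 2.054 km

2.05 km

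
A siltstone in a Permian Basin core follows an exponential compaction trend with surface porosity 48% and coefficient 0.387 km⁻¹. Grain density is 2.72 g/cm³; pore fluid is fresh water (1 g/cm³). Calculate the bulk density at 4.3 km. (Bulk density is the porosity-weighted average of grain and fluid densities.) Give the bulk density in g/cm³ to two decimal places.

Porosity at depth: n = 0.48·exp(−0.387×4.3) = 0.48×0.1894 = 0.0909
Bulk density: ρ_b = (1−n)ρ_g + n·ρ_f = 0.9091×2.72 + 0.0909×1
       = 2.473 + 0.091 = 2.564 g/cm³

2.56 g/cm³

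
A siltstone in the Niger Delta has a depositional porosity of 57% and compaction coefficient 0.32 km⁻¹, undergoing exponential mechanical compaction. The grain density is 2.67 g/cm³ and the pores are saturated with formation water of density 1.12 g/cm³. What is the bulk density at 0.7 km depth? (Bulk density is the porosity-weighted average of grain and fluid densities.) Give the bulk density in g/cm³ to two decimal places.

Porosity at depth: φ = 0.57·exp(−0.32×0.7) = 0.57×0.7993 = 0.4556
Bulk density: ρ_b = (1−φ)ρ_g + φ·ρ_f = 0.5444×2.67 + 0.4556×1.12
       = 1.454 + 0.510 = 1.964 g/cm³

1.96 g/cm³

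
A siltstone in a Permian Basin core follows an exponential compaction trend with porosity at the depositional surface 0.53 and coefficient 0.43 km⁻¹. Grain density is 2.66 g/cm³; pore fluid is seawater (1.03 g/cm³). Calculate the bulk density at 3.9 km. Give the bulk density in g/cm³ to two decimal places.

Porosity at depth: n = 0.53·exp(−0.43×3.9) = 0.53×0.1869 = 0.0991
Bulk density: ρ_b = (1−n)ρ_g + n·ρ_f = 0.9009×2.66 + 0.0991×1.03
       = 2.396 + 0.102 = 2.499 g/cm³

2.50 g/cm³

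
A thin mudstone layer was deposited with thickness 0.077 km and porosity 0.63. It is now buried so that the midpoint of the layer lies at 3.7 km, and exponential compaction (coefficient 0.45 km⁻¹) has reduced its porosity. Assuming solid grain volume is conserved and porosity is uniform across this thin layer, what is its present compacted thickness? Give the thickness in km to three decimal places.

0.032 km

Porosity at 3.7 km: phi = 0.63·exp(−0.45×3.7) = 0.1192
Solid-volume conservation: h(1−phi) = h₀(1−phi₀) ⇒ h = h₀·(1−phi₀)/(1−phi)
h = 0.077 × (1 − 0.63)/(1 − 0.1192) = 0.077 × 0.4201 = 0.0323 km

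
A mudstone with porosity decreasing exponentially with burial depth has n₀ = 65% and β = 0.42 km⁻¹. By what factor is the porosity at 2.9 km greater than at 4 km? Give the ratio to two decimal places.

1.59

n(Z₁)/n(Z₂) = e^(−β·Z₁)/e^(−β·Z₂) = e^{β(Z₂−Z₁)}
= exp(0.42 × 1.1) = exp(0.462) = 1.5872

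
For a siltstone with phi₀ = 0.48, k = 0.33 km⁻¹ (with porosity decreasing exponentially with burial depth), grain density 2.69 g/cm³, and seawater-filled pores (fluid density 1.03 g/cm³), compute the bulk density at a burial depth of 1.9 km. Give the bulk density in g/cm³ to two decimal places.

2.26 g/cm³

Porosity at depth: phi = 0.48·exp(−0.33×1.9) = 0.48×0.5342 = 0.2564
Bulk density: ρ_b = (1−phi)ρ_g + phi·ρ_f = 0.7436×2.69 + 0.2564×1.03
       = 2.000 + 0.264 = 2.264 g/cm³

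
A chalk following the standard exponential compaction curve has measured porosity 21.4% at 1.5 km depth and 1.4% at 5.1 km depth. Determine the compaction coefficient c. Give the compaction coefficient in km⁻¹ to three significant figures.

0.757 km⁻¹

Athy: φ(d) = φ₀ e^(−cd) ⇒ φ₁/φ₂ = e^{c(d₂−d₁)} ⇒ c = ln(φ₁/φ₂)/(d₂−d₁)
c = ln(0.214/0.014) / (5.1 − 1.5) = ln(15.29) / 3.6 = 2.7269 / 3.6 = 0.7575 km⁻¹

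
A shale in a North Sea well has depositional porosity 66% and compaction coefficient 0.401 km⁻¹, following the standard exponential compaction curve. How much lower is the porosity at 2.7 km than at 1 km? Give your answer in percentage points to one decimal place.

φ(1) = 0.66·e^(−0.401×1) = 0.4420
φ(2.7) = 0.66·e^(−0.401×2.7) = 0.2235
Δφ = 0.4420 − 0.2235 = 0.2184

21.8 percentage points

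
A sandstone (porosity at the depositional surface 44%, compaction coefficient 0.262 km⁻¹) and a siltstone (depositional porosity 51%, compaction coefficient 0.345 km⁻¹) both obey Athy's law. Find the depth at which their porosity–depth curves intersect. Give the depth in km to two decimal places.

1.78 km

Set φ₀ₐ e^(−kₐz) = φ₀ᵦ e^(−kᵦz) ⇒ ln(φ₀ₐ/φ₀ᵦ) = (kₐ − kᵦ)·z
z = ln(0.44/0.51) / (0.262 − 0.345) = -0.1476 / -0.083 = 1.779 km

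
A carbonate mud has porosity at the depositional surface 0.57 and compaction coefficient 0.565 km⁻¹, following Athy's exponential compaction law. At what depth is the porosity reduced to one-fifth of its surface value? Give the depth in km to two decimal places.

n/n₀ = 1/5 ⇒ exp(−β·Z) = 1/5 ⇒ Z = ln(5) / β
Z = 1.6094 / 0.565 = 2.849 km

2.85 km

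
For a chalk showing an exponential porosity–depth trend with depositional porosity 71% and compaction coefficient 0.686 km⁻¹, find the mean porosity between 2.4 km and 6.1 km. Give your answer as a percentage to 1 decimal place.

5.0%

⟨n⟩ = (1/(Z₂−Z₁)) ∫ n₀ e^(−βZ) dZ = n₀·(e^(−β·Z₁) − e^(−β·Z₂)) / (β·(Z₂−Z₁))
e^(−0.686×2.4) = 0.1927; e^(−0.686×6.1) = 0.0152
⟨n⟩ = 0.71 × (0.1927 − 0.0152) / (0.686 × 3.7) = 0.71 × 0.0699 = 0.0497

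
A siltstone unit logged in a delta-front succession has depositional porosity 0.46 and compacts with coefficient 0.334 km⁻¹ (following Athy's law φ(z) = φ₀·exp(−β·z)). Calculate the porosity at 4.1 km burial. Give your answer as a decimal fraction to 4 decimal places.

φ = φ₀·exp(−β·z) = 0.46 × exp(−0.334 × 4.1) = 0.46 × exp(−1.369)
  = 0.46 × 0.2543 = 0.1170

0.1170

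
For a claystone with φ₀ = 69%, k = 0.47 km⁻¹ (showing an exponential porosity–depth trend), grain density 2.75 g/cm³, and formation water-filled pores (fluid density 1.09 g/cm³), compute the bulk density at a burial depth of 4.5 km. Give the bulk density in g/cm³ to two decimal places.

2.61 g/cm³

Porosity at depth: φ = 0.69·exp(−0.47×4.5) = 0.69×0.1206 = 0.0832
Bulk density: ρ_b = (1−φ)ρ_g + φ·ρ_f = 0.9168×2.75 + 0.0832×1.09
       = 2.521 + 0.091 = 2.612 g/cm³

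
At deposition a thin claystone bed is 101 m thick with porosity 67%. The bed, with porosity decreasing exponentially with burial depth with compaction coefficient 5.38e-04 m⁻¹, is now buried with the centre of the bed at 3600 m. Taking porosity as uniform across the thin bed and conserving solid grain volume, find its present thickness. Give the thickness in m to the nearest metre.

37 m

Working in km (1 km = 1000 m; β in km⁻¹ = β in m⁻¹ × 1000):
Porosity at 3.6 km: φ = 0.67·exp(−0.538×3.6) = 0.0966
Solid-volume conservation: h(1−φ) = h₀(1−φ₀) ⇒ h = h₀·(1−φ₀)/(1−φ)
h = 0.101 × (1 − 0.67)/(1 − 0.0966) = 0.101 × 0.3653 = 0.0369 km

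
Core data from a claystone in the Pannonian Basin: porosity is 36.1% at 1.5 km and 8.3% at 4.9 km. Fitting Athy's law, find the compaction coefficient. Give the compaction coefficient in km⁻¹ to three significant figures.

Athy: phi(Z) = phi₀ e^(−βZ) ⇒ phi₁/phi₂ = e^{β(Z₂−Z₁)} ⇒ β = ln(phi₁/phi₂)/(Z₂−Z₁)
β = ln(0.361/0.083) / (4.9 − 1.5) = ln(4.349) / 3.4 = 1.4700 / 3.4 = 0.4324 km⁻¹

0.432 km⁻¹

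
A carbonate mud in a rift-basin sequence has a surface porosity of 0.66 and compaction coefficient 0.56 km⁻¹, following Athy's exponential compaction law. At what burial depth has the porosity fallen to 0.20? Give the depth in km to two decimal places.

Invert Athy's law: d = ln(n₀/n) / k
d = ln(0.66/0.2) / 0.56 = ln(3.3) / 0.56 = 1.1939 / 0.56 = 2.132 km

2.13 km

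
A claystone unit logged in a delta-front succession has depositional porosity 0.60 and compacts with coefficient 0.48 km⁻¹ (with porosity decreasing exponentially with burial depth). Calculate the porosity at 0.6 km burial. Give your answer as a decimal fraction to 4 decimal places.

phi = phi₀·exp(−β·Z) = 0.6 × exp(−0.48 × 0.6) = 0.6 × exp(−0.288)
  = 0.6 × 0.7498 = 0.4499

0.4499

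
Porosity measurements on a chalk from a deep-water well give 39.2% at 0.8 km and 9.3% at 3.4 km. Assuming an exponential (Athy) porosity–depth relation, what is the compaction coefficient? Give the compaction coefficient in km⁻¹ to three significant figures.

0.553 km⁻¹

Athy: n(d) = n₀ e^(−kd) ⇒ n₁/n₂ = e^{k(d₂−d₁)} ⇒ k = ln(n₁/n₂)/(d₂−d₁)
k = ln(0.392/0.093) / (3.4 − 0.8) = ln(4.215) / 2.6 = 1.4387 / 2.6 = 0.5533 km⁻¹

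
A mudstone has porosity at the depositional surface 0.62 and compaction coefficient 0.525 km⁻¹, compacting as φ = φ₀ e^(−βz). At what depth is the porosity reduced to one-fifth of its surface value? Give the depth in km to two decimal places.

φ/φ₀ = 1/5 ⇒ exp(−β·z) = 1/5 ⇒ z = ln(5) / β
z = 1.6094 / 0.525 = 3.066 km

3.07 km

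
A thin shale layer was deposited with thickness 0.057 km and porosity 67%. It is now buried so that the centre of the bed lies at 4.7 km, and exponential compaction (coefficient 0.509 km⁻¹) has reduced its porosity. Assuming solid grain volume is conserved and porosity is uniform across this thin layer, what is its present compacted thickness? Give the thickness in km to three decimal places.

Porosity at 4.7 km: phi = 0.67·exp(−0.509×4.7) = 0.0613
Solid-volume conservation: h(1−phi) = h₀(1−phi₀) ⇒ h = h₀·(1−phi₀)/(1−phi)
h = 0.057 × (1 − 0.67)/(1 − 0.0613) = 0.057 × 0.3515 = 0.0200 km

0.020 km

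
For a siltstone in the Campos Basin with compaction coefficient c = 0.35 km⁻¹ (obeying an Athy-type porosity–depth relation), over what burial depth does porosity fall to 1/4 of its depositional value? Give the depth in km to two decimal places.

φ/φ₀ = 1/4 ⇒ exp(−c·z) = 1/4 ⇒ z = ln(4) / c
z = 1.3863 / 0.35 = 3.961 km

3.96 km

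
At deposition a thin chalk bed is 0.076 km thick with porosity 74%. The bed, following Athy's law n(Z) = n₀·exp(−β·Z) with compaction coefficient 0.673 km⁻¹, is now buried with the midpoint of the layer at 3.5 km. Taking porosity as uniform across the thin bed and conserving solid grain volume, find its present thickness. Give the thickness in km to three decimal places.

Porosity at 3.5 km: n = 0.74·exp(−0.673×3.5) = 0.0702
Solid-volume conservation: h(1−n) = h₀(1−n₀) ⇒ h = h₀·(1−n₀)/(1−n)
h = 0.076 × (1 − 0.74)/(1 − 0.0702) = 0.076 × 0.2796 = 0.0213 km

0.021 km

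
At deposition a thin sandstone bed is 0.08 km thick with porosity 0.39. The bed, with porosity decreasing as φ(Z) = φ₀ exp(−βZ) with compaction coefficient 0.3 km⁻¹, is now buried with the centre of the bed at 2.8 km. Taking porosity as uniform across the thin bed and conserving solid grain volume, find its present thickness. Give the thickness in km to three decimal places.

0.059 km

Porosity at 2.8 km: φ = 0.39·exp(−0.3×2.8) = 0.1684
Solid-volume conservation: h(1−φ) = h₀(1−φ₀) ⇒ h = h₀·(1−φ₀)/(1−φ)
h = 0.08 × (1 − 0.39)/(1 − 0.1684) = 0.08 × 0.7335 = 0.0587 km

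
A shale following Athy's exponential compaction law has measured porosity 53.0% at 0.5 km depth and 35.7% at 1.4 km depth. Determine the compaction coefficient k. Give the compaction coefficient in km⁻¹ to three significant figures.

Athy: φ(Z) = φ₀ e^(−kZ) ⇒ φ₁/φ₂ = e^{k(Z₂−Z₁)} ⇒ k = ln(φ₁/φ₂)/(Z₂−Z₁)
k = ln(0.53/0.357) / (1.4 − 0.5) = ln(1.485) / 0.9 = 0.3951 / 0.9 = 0.439 km⁻¹

0.439 km⁻¹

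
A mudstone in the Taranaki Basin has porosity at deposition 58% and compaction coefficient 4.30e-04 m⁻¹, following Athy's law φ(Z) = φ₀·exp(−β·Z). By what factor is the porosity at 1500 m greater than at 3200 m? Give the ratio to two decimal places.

2.08

Working in km (1 km = 1000 m; β in km⁻¹ = β in m⁻¹ × 1000):
φ(Z₁)/φ(Z₂) = e^(−β·Z₁)/e^(−β·Z₂) = e^{β(Z₂−Z₁)}
= exp(0.43 × 1.7) = exp(0.731) = 2.0772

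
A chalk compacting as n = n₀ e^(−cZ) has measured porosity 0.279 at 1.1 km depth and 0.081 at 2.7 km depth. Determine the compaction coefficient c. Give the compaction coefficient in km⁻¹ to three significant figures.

0.773 km⁻¹

Athy: n(Z) = n₀ e^(−cZ) ⇒ n₁/n₂ = e^{c(Z₂−Z₁)} ⇒ c = ln(n₁/n₂)/(Z₂−Z₁)
c = ln(0.279/0.081) / (2.7 − 1.1) = ln(3.444) / 1.6 = 1.2368 / 1.6 = 0.773 km⁻¹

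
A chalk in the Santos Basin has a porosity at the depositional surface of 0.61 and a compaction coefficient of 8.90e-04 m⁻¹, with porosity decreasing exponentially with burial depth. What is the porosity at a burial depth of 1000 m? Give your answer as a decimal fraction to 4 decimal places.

Working in km (1 km = 1000 m; β in km⁻¹ = β in m⁻¹ × 1000):
n = n₀·exp(−β·Z) = 0.61 × exp(−0.89 × 1) = 0.61 × exp(−0.89)
  = 0.61 × 0.4107 = 0.2505

0.2505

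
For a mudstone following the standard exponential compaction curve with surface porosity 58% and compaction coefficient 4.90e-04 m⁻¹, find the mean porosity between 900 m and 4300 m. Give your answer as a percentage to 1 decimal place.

Working in km (1 km = 1000 m; β in km⁻¹ = β in m⁻¹ × 1000):
⟨φ⟩ = (1/(z₂−z₁)) ∫ φ₀ e^(−βz) dz = φ₀·(e^(−β·z₁) − e^(−β·z₂)) / (β·(z₂−z₁))
e^(−0.49×0.9) = 0.6434; e^(−0.49×4.3) = 0.1216
⟨φ⟩ = 0.58 × (0.6434 − 0.1216) / (0.49 × 3.4) = 0.58 × 0.3132 = 0.1817

18.2%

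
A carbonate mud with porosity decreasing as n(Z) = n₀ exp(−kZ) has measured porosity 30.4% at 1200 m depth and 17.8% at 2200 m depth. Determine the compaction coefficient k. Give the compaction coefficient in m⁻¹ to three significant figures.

Working in km (1 km = 1000 m; k in km⁻¹ = k in m⁻¹ × 1000):
Athy: n(Z) = n₀ e^(−kZ) ⇒ n₁/n₂ = e^{k(Z₂−Z₁)} ⇒ k = ln(n₁/n₂)/(Z₂−Z₁)
k = ln(0.304/0.178) / (2.2 − 1.2) = ln(1.708) / 1 = 0.5352 / 1 = 0.5352 km⁻¹

0.000535 m⁻¹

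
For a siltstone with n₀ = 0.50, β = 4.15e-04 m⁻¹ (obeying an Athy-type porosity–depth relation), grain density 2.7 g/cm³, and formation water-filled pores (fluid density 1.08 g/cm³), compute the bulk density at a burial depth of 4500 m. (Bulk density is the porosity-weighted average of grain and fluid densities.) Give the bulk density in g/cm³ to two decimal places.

Working in km (1 km = 1000 m; β in km⁻¹ = β in m⁻¹ × 1000):
Porosity at depth: n = 0.5·exp(−0.415×4.5) = 0.5×0.1545 = 0.0773
Bulk density: ρ_b = (1−n)ρ_g + n·ρ_f = 0.9227×2.7 + 0.0773×1.08
       = 2.491 + 0.083 = 2.575 g/cm³

2.57 g/cm³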